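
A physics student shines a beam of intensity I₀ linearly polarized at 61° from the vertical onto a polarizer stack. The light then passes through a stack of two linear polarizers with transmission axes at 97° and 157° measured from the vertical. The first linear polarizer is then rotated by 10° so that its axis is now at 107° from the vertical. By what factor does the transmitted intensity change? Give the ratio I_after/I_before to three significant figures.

I_new/I_old ≈ 1.22

Before rotation:
By Malus's law, I₁ = I₀ cos²(97° − 61°) = I₀ cos²(36°) = 0.6545 I₀.
I₂ = I₁ cos²(157° − 97°) = 0.6545 I₀ · cos²(60°) = 0.1636 I₀.
After rotation:
I₁ = I₀ cos²(107° − 61°) = I₀ cos²(46°) = 0.4826 I₀.
I₂ = I₁ cos²(157° − 107°) = 0.4826 I₀ · cos²(50°) = 0.1994 I₀.
Ratio = 0.1994 / 0.1636 = 1.218.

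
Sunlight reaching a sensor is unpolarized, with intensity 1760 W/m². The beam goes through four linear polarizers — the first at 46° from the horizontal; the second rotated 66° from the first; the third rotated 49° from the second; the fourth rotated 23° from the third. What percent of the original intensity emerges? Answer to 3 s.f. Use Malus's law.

Unpolarized light through the first polarizer → I₁ = 1760 W/m²/2 = 880 W/m², polarized at 46°.
I₂ = I₁ · cos²(66°) = 880 · 0.1654 = 145.6 W/m².
I₃ = I₂ · cos²(49°) = 145.6 · 0.4304 = 62.66 W/m².
I₄ = I₃ · cos²(23°) = 62.66 · 0.8473 = 53.09 W/m².
That is 3.017% of the incident intensity.

≈ 3.02%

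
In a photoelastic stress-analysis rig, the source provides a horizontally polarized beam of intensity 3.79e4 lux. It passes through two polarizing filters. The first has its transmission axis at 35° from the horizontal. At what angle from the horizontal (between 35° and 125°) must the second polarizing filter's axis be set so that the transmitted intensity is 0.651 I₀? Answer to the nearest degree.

θ ≈ 45°

I₁ = I₀ cos²(35° − 0°) = I₀ cos²(35°) = 0.671 I₀.
Need I₂/I₀ = 0.651, so cos²(θ − 35°) = 0.651 / 0.671 = 0.9702.
θ − 35° = arccos(√0.9702) = 9.9°, giving θ ≈ 35 + 9.9 = 44.9°.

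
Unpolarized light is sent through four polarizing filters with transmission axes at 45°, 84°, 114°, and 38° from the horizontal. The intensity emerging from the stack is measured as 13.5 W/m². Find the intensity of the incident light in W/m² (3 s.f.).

I₀ ≈ 1020 W/m²

Unpolarized light through the first polarizer → I₁ = ½ I₀, now polarized at 45°.
I₂ = I₁ cos²(84° − 45°) = 0.5 I₀ · cos²(39°) = 0.302 I₀.
I₃ = I₂ cos²(114° − 84°) = 0.302 I₀ · cos²(30°) = 0.2265 I₀.
I₄ = I₃ cos²(38° − 114°) = 0.2265 I₀ · cos²(76°) = 0.01326 I₀.
So 13.5 W/m² = 0.01326 I₀, giving I₀ = 13.5/0.01326 = 1018 W/m².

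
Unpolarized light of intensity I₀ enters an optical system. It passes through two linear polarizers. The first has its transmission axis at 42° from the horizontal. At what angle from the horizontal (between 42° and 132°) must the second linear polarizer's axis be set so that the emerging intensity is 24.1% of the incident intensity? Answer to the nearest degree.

Unpolarized light through the first polarizer → I₁ = ½ I₀, now polarized at 42°.
Need I₂/I₀ = 0.241, so cos²(θ − 42°) = 0.241 / 0.5 = 0.482.
θ − 42° = arccos(√0.482) = 46.0°, giving θ ≈ 42 + 46.0 = 88.0°.

θ ≈ 88°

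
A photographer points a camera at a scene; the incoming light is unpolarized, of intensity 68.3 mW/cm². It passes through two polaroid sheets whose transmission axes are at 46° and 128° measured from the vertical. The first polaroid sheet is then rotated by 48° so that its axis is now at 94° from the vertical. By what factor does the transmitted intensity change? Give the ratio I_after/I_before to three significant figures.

Before rotation:
Unpolarized light through the first polarizer → I₁ = ½ I₀, now polarized at 46°.
I₂ = I₁ cos²(128° − 46°) = 0.5 I₀ · cos²(82°) = 0.009685 I₀.
After rotation:
Unpolarized light through the first polarizer → I₁ = ½ I₀, now polarized at 94°.
I₂ = I₁ cos²(128° − 94°) = 0.5 I₀ · cos²(34°) = 0.3437 I₀.
Ratio = 0.3437 / 0.009685 = 35.48.

I_new/I_old ≈ 35.5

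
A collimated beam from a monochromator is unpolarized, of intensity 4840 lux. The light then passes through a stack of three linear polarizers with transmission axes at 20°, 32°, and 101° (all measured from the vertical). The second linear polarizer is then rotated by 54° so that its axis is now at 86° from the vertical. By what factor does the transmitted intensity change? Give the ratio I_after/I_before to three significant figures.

I_new/I_old ≈ 1.26

Before rotation:
Unpolarized light through the first polarizer → I₁ = ½ I₀, now polarized at 20°.
I₂ = I₁ cos²(32° − 20°) = 0.5 I₀ · cos²(12°) = 0.4784 I₀.
I₃ = I₂ cos²(101° − 32°) = 0.4784 I₀ · cos²(69°) = 0.06144 I₀.
After rotation:
Unpolarized light through the first polarizer → I₁ = ½ I₀, now polarized at 20°.
I₂ = I₁ cos²(86° − 20°) = 0.5 I₀ · cos²(66°) = 0.08272 I₀.
I₃ = I₂ cos²(101° − 86°) = 0.08272 I₀ · cos²(15°) = 0.07718 I₀.
Ratio = 0.07718 / 0.06144 = 1.256.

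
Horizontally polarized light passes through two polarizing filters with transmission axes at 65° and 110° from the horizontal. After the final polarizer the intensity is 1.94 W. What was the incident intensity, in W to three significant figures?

I₀ ≈ 21.7 W

I₁ = I₀ cos²(65° − 0°) = I₀ cos²(65°) = 0.1786 I₀.
I₂ = I₁ cos²(110° − 65°) = 0.1786 I₀ · cos²(45°) = 0.0893 I₀.
So 1.94 W = 0.0893 I₀, giving I₀ = 1.94/0.0893 = 21.72 W.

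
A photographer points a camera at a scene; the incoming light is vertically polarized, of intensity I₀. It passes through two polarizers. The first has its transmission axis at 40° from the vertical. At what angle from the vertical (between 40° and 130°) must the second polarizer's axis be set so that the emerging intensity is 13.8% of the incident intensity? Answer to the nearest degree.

I₁ = I₀ cos²(40° − 0°) = I₀ cos²(40°) = 0.5868 I₀.
Need I₂/I₀ = 0.138, so cos²(θ − 40°) = 0.138 / 0.5868 = 0.2352.
θ − 40° = arccos(√0.2352) = 61.0°, giving θ ≈ 40 + 61.0 = 101.0°.

θ ≈ 101°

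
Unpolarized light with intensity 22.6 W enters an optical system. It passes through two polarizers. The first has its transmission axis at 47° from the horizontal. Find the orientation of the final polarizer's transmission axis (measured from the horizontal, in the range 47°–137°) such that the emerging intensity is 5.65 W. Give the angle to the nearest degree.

Unpolarized light through the first polarizer → I₁ = ½ I₀, now polarized at 47°.
Target fraction: 5.65 / 22.6 W = 0.25 of I₀.
Need I₂/I₀ = 0.25, so cos²(θ − 47°) = 0.25 / 0.5 = 0.5.
θ − 47° = arccos(√0.5) = 45.0°, giving θ ≈ 47 + 45.0 = 92.0°.

θ ≈ 92°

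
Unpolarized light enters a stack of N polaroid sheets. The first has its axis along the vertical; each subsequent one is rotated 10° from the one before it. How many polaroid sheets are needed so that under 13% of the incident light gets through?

N = 45

First polarizer halves the unpolarized light: factor 1/2.
Each further stage multiplies by cos²(10°) = 0.9698.
After N polarizers: T = 0.5·0.9698^(N−1). Require T < 0.13 ⇒ N−1 > ln(0.13/0.5)/ln(0.9698) = 44.00, so N−1 ≥ 44 and N = 45.
Check: N=45 gives T = 0.13 < 0.13; N=44 gives T = 0.134.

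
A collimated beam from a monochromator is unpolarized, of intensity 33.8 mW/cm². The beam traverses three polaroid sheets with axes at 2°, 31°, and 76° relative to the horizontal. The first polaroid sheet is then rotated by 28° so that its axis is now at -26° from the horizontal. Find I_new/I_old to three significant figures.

Before rotation:
Unpolarized light through the first polarizer → I₁ = ½ I₀, now polarized at 2°.
I₂ = I₁ cos²(31° − 2°) = 0.5 I₀ · cos²(29°) = 0.3825 I₀.
I₃ = I₂ cos²(76° − 31°) = 0.3825 I₀ · cos²(45°) = 0.1912 I₀.
After rotation:
Unpolarized light through the first polarizer → I₁ = ½ I₀, now polarized at -26°.
I₂ = I₁ cos²(31° + 26°) = 0.5 I₀ · cos²(57°) = 0.1483 I₀.
I₃ = I₂ cos²(76° − 31°) = 0.1483 I₀ · cos²(45°) = 0.07416 I₀.
Ratio = 0.07416 / 0.1912 = 0.3878.

I_new/I_old ≈ 0.388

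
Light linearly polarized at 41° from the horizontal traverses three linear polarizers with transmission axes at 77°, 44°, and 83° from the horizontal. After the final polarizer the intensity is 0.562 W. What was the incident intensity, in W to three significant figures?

I₀ ≈ 2.02 W

By Malus's law, I₁ = I₀ cos²(77° − 41°) = I₀ cos²(36°) = 0.6545 I₀.
I₂ = I₁ cos²(44° − 77°) = 0.6545 I₀ · cos²(33°) = 0.4604 I₀.
I₃ = I₂ cos²(83° − 44°) = 0.4604 I₀ · cos²(39°) = 0.278 I₀.
So 0.562 W = 0.278 I₀, giving I₀ = 0.562/0.278 = 2.021 W.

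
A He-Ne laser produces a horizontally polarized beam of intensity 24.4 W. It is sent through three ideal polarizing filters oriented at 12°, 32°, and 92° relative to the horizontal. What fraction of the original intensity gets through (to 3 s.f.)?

I/I₀ ≈ 0.211

I₁ = 24.4 W · cos²(12°) = 23.35 W.
I₂ = I₁ · cos²(20°) = 23.35 · 0.883 = 20.61 W.
I₃ = I₂ · cos²(60°) = 20.61 · 0.25 = 5.154 W.
Transmitted fraction = 0.2112.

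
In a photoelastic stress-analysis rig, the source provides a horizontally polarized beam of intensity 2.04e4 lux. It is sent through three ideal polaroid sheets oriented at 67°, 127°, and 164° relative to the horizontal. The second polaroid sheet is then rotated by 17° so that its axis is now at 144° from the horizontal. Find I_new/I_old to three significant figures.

I_new/I_old ≈ 0.280

Before rotation:
By Malus's law, I₁ = I₀ cos²(67° − 0°) = I₀ cos²(67°) = 0.1527 I₀.
I₂ = I₁ cos²(127° − 67°) = 0.1527 I₀ · cos²(60°) = 0.03817 I₀.
I₃ = I₂ cos²(164° − 127°) = 0.03817 I₀ · cos²(37°) = 0.02434 I₀.
After rotation:
I₁ = I₀ cos²(67° − 0°) = I₀ cos²(67°) = 0.1527 I₀.
I₂ = I₁ cos²(144° − 67°) = 0.1527 I₀ · cos²(77°) = 0.007726 I₀.
I₃ = I₂ cos²(164° − 144°) = 0.007726 I₀ · cos²(20°) = 0.006822 I₀.
Ratio = 0.006822 / 0.02434 = 0.2802.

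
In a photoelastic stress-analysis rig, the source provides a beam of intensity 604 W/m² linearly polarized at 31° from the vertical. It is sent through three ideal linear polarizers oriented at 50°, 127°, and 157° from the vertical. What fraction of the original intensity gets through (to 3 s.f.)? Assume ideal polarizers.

I/I₀ ≈ 0.0339

By Malus's law, I₁ = 604 W/m² · cos²(19°) = 540 W/m².
I₂ = I₁ · cos²(77°) = 540 · 0.0506 = 27.32 W/m².
I₃ = I₂ · cos²(30°) = 27.32 · 0.75 = 20.49 W/m².
Transmitted fraction = 0.03393.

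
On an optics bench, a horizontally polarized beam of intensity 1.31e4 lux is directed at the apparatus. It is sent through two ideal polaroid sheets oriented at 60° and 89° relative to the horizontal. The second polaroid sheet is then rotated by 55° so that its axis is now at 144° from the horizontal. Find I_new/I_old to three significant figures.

I_new/I_old ≈ 0.0143

Before rotation:
I₁ = I₀ cos²(60° − 0°) = I₀ cos²(60°) = 0.25 I₀.
I₂ = I₁ cos²(89° − 60°) = 0.25 I₀ · cos²(29°) = 0.1912 I₀.
After rotation:
I₁ = I₀ cos²(60° − 0°) = I₀ cos²(60°) = 0.25 I₀.
I₂ = I₁ cos²(144° − 60°) = 0.25 I₀ · cos²(84°) = 0.002732 I₀.
Ratio = 0.002732 / 0.1912 = 0.01428.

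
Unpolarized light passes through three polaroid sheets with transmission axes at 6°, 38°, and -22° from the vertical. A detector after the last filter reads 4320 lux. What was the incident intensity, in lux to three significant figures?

Unpolarized light through the first polarizer → I₁ = ½ I₀, now polarized at 6°.
I₂ = I₁ cos²(38° − 6°) = 0.5 I₀ · cos²(32°) = 0.3596 I₀.
I₃ = I₂ cos²(-22° − 38°) = 0.3596 I₀ · cos²(60°) = 0.0899 I₀.
So 4320 lux = 0.0899 I₀, giving I₀ = 4320/0.0899 = 4.805e+04 lux.

I₀ ≈ 4.81e4 lux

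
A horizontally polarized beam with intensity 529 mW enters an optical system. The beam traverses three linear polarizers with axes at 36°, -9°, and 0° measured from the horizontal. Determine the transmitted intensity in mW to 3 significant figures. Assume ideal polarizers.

I ≈ 169 mW

By Malus's law, I₁ = 529 mW · cos²(36°) = 346.2 mW.
I₂ = I₁ · cos²(45°) = 346.2 · 0.5 = 173.1 mW.
I₃ = I₂ · cos²(9°) = 173.1 · 0.9755 = 168.9 mW.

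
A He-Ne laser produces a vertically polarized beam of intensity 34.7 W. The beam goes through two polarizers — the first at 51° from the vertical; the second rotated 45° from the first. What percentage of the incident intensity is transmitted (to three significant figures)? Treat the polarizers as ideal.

≈ 19.8%

I₁ = 34.7 W · cos²(51°) = 13.74 W.
I₂ = I₁ · cos²(45°) = 13.74 · 0.5 = 6.871 W.
That is 19.8% of the incident intensity.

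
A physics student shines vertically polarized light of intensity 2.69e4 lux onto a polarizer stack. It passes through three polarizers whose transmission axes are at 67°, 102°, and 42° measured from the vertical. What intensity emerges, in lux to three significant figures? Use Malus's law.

I ≈ 689 lux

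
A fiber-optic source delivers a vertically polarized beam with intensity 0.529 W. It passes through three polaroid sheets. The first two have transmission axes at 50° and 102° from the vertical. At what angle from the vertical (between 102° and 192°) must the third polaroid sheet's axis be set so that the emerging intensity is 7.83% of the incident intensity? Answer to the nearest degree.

I₁ = I₀ cos²(50° − 0°) = I₀ cos²(50°) = 0.4132 I₀.
I₂ = I₁ cos²(102° − 50°) = 0.4132 I₀ · cos²(52°) = 0.1566 I₀.
Need I₃/I₀ = 0.0783, so cos²(θ − 102°) = 0.0783 / 0.1566 = 0.5.
θ − 102° = arccos(√0.5) = 45.0°, giving θ ≈ 102 + 45.0 = 147.0°.

θ ≈ 147°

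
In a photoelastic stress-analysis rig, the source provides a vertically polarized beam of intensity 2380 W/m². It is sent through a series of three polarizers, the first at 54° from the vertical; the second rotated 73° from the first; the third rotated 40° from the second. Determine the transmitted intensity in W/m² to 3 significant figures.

I₁ = 2380 W/m² · cos²(54°) = 822.3 W/m².
I₂ = I₁ · cos²(73°) = 822.3 · 0.08548 = 70.29 W/m².
I₃ = I₂ · cos²(40°) = 70.29 · 0.5868 = 41.25 W/m².

I ≈ 41.2 W/m²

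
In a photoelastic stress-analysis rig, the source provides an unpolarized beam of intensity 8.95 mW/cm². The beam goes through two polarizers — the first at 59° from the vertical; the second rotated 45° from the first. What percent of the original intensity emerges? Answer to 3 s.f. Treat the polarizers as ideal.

Unpolarized light through the first polarizer → I₁ = 8.95 mW/cm²/2 = 4.475 mW/cm², polarized at 59°.
I₂ = I₁ · cos²(45°) = 4.475 · 0.5 = 2.238 mW/cm².
That is 25% of the incident intensity.

≈ 25.0%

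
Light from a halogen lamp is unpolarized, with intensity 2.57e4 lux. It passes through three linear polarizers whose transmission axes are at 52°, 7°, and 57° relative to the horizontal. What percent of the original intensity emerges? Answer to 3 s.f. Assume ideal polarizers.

≈ 10.3%

Unpolarized light through the first polarizer → I₁ = 2.57e4 lux/2 = 1.285e+04 lux, polarized at 52°.
I₂ = I₁ · cos²(45°) = 1.285e+04 · 0.5 = 6425 lux.
I₃ = I₂ · cos²(50°) = 6425 · 0.4132 = 2655 lux.
That is 10.33% of the incident intensity.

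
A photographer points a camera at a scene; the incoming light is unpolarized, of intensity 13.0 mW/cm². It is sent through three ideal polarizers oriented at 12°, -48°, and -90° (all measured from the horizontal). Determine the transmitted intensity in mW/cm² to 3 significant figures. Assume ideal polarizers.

Unpolarized light through the first polarizer → I₁ = 13.0 mW/cm²/2 = 6.5 mW/cm², polarized at 12°.
I₂ = I₁ · cos²(60°) = 6.5 · 0.25 = 1.625 mW/cm².
I₃ = I₂ · cos²(42°) = 1.625 · 0.5523 = 0.8974 mW/cm².

I ≈ 0.897 mW/cm²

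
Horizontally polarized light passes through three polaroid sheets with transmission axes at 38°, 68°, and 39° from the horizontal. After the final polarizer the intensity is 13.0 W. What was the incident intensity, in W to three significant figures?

I₁ = I₀ cos²(38° − 0°) = I₀ cos²(38°) = 0.621 I₀.
I₂ = I₁ cos²(68° − 38°) = 0.621 I₀ · cos²(30°) = 0.4657 I₀.
I₃ = I₂ cos²(39° − 68°) = 0.4657 I₀ · cos²(29°) = 0.3563 I₀.
So 13.0 W = 0.3563 I₀, giving I₀ = 13.0/0.3563 = 36.49 W.

I₀ ≈ 36.5 W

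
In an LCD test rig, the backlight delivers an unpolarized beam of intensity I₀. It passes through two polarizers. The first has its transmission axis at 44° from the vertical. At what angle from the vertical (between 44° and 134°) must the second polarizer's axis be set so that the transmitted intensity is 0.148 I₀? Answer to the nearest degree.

θ ≈ 101°

Unpolarized light through the first polarizer → I₁ = ½ I₀, now polarized at 44°.
Need I₂/I₀ = 0.148, so cos²(θ − 44°) = 0.148 / 0.5 = 0.296.
θ − 44° = arccos(√0.296) = 57.0°, giving θ ≈ 44 + 57.0 = 101.0°.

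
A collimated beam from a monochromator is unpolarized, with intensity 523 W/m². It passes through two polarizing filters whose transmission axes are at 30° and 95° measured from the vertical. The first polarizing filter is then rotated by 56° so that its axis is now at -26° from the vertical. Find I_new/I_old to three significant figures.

Before rotation:
Unpolarized light through the first polarizer → I₁ = ½ I₀, now polarized at 30°.
I₂ = I₁ cos²(95° − 30°) = 0.5 I₀ · cos²(65°) = 0.0893 I₀.
After rotation:
Unpolarized light through the first polarizer → I₁ = ½ I₀, now polarized at -26°.
Angle between axes 1 and 2: 59°. I₂ = 0.5 I₀ · cos²(59°) = 0.1326 I₀.
Ratio = 0.1326 / 0.0893 = 1.485.

I_new/I_old ≈ 1.49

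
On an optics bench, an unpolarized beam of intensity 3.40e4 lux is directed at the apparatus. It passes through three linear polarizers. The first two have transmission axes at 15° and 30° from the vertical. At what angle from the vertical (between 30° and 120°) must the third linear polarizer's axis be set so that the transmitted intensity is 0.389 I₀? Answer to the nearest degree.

Unpolarized light through the first polarizer → I₁ = ½ I₀, now polarized at 15°.
I₂ = I₁ cos²(30° − 15°) = 0.5 I₀ · cos²(15°) = 0.4665 I₀.
Need I₃/I₀ = 0.389, so cos²(θ − 30°) = 0.389 / 0.4665 = 0.8339.
θ − 30° = arccos(√0.8339) = 24.1°, giving θ ≈ 30 + 24.1 = 54.1°.

θ ≈ 54°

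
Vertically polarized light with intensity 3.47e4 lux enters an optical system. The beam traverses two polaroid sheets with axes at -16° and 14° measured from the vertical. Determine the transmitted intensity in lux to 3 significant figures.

I ≈ 2.40e4 lux

I₁ = 3.47e4 lux · cos²(16°) = 3.206e+04 lux.
I₂ = I₁ · cos²(30°) = 3.206e+04 · 0.75 = 2.405e+04 lux.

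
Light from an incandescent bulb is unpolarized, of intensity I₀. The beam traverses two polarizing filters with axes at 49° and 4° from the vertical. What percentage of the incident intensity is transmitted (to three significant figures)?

≈ 25.0%

Unpolarized light through the first polarizer → I₁ = ½ I₀, now polarized at 49°.
I₂ = I₁ cos²(4° − 49°) = 0.5 I₀ · cos²(45°) = 0.25 I₀.
That is 25% of the incident intensity.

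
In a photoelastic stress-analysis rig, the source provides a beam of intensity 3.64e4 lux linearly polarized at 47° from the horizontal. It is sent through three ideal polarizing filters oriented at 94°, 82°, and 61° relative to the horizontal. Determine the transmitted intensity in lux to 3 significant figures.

By Malus's law, I₁ = 3.64e4 lux · cos²(47°) = 1.693e+04 lux.
I₂ = I₁ · cos²(12°) = 1.693e+04 · 0.9568 = 1.62e+04 lux.
I₃ = I₂ · cos²(21°) = 1.62e+04 · 0.8716 = 1.412e+04 lux.

I ≈ 1.41e4 lux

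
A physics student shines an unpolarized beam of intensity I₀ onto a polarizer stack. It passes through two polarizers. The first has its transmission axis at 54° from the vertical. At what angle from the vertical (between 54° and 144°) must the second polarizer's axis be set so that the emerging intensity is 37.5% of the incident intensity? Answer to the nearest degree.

Unpolarized light through the first polarizer → I₁ = ½ I₀, now polarized at 54°.
Need I₂/I₀ = 0.375, so cos²(θ − 54°) = 0.375 / 0.5 = 0.75.
θ − 54° = arccos(√0.75) = 30.0°, giving θ ≈ 54 + 30.0 = 84.0°.

θ ≈ 84°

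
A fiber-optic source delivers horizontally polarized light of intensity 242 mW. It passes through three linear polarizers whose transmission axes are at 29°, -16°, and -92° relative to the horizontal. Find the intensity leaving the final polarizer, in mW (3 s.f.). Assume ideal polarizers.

I ≈ 5.42 mW

I₁ = 242 mW · cos²(29°) = 185.1 mW.
I₂ = I₁ · cos²(45°) = 185.1 · 0.5 = 92.56 mW.
I₃ = I₂ · cos²(76°) = 92.56 · 0.05853 = 5.417 mW.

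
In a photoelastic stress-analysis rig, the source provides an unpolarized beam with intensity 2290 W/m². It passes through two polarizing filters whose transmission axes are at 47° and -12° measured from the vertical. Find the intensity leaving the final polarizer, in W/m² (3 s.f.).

Unpolarized light through the first polarizer → I₁ = 2290 W/m²/2 = 1145 W/m², polarized at 47°.
I₂ = I₁ · cos²(59°) = 1145 · 0.2653 = 303.7 W/m².

I ≈ 304 W/m²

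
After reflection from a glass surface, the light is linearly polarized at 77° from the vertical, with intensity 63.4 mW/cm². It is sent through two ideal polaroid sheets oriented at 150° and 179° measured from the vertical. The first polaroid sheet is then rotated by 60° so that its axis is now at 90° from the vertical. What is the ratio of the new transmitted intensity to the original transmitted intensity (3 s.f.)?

Before rotation:
I₁ = I₀ cos²(150° − 77°) = I₀ cos²(73°) = 0.08548 I₀.
I₂ = I₁ cos²(179° − 150°) = 0.08548 I₀ · cos²(29°) = 0.06539 I₀.
After rotation:
I₁ = I₀ cos²(90° − 77°) = I₀ cos²(13°) = 0.9494 I₀.
I₂ = I₁ cos²(179° − 90°) = 0.9494 I₀ · cos²(89°) = 0.0002892 I₀.
Ratio = 0.0002892 / 0.06539 = 0.004422.

I_new/I_old ≈ 0.00442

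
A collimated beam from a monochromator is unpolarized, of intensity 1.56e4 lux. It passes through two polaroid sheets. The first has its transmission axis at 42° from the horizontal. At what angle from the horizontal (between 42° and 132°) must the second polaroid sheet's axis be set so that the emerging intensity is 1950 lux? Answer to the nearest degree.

θ ≈ 102°

Unpolarized light through the first polarizer → I₁ = ½ I₀, now polarized at 42°.
Target fraction: 1950 / 1.56e4 lux = 0.125 of I₀.
Need I₂/I₀ = 0.125, so cos²(θ − 42°) = 0.125 / 0.5 = 0.25.
θ − 42° = arccos(√0.25) = 60.0°, giving θ ≈ 42 + 60.0 = 102.0°.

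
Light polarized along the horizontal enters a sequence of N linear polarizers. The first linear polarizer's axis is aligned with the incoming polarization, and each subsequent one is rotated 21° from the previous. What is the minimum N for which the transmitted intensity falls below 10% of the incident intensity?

First polarizer is aligned with the polarization: full transmission.
Each further stage multiplies by cos²(21°) = 0.8716.
After N polarizers: T = 0.8716^(N−1). Require T < 0.10 ⇒ N−1 > ln(0.10)/ln(0.8716) = 16.75, so N−1 ≥ 17 and N = 18.
Check: N=18 gives T = 0.09664 < 0.10; N=17 gives T = 0.1109.

N = 18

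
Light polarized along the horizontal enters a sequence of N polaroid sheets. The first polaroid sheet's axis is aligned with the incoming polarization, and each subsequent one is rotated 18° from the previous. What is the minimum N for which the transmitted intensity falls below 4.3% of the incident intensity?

First polarizer is aligned with the polarization: full transmission.
Each further stage multiplies by cos²(18°) = 0.9045.
After N polarizers: T = 0.9045^(N−1). Require T < 0.043 ⇒ N−1 > ln(0.043)/ln(0.9045) = 31.35, so N−1 ≥ 32 and N = 33.
Check: N=33 gives T = 0.04029 < 0.043; N=32 gives T = 0.04454.

N = 33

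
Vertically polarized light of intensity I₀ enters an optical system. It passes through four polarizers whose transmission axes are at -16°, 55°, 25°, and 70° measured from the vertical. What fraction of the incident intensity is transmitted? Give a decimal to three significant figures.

≈ 0.0367 I₀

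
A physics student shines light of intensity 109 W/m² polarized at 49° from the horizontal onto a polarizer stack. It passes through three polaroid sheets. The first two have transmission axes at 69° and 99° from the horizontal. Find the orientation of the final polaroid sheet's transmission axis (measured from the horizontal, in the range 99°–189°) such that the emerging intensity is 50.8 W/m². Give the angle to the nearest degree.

I₁ = I₀ cos²(69° − 49°) = I₀ cos²(20°) = 0.883 I₀.
I₂ = I₁ cos²(99° − 69°) = 0.883 I₀ · cos²(30°) = 0.6623 I₀.
Target fraction: 50.8 / 109 W/m² = 0.4661 of I₀.
Need I₃/I₀ = 0.4661, so cos²(θ − 99°) = 0.4661 / 0.6623 = 0.7037.
θ − 99° = arccos(√0.7037) = 33.0°, giving θ ≈ 99 + 33.0 = 132.0°.

θ ≈ 132°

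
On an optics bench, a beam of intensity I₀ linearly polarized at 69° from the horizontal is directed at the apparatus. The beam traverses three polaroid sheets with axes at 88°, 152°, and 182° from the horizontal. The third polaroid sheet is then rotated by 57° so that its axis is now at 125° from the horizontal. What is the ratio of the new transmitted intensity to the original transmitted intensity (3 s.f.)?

Before rotation:
By Malus's law, I₁ = I₀ cos²(88° − 69°) = I₀ cos²(19°) = 0.894 I₀.
I₂ = I₁ cos²(152° − 88°) = 0.894 I₀ · cos²(64°) = 0.1718 I₀.
I₃ = I₂ cos²(182° − 152°) = 0.1718 I₀ · cos²(30°) = 0.1289 I₀.
After rotation:
I₁ = I₀ cos²(88° − 69°) = I₀ cos²(19°) = 0.894 I₀.
I₂ = I₁ cos²(152° − 88°) = 0.894 I₀ · cos²(64°) = 0.1718 I₀.
I₃ = I₂ cos²(125° − 152°) = 0.1718 I₀ · cos²(27°) = 0.1364 I₀.
Ratio = 0.1364 / 0.1289 = 1.059.

I_new/I_old ≈ 1.06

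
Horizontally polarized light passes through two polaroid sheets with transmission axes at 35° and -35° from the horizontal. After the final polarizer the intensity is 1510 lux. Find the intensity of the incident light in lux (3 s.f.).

By Malus's law, I₁ = I₀ cos²(35° − 0°) = I₀ cos²(35°) = 0.671 I₀.
I₂ = I₁ cos²(-35° − 35°) = 0.671 I₀ · cos²(70°) = 0.07849 I₀.
So 1510 lux = 0.07849 I₀, giving I₀ = 1510/0.07849 = 1.924e+04 lux.

I₀ ≈ 1.92e4 lux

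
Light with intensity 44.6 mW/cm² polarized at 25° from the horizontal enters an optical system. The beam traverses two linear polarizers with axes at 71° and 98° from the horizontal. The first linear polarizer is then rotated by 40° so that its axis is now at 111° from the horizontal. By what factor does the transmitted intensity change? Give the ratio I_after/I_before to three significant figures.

Before rotation:
I₁ = I₀ cos²(71° − 25°) = I₀ cos²(46°) = 0.4826 I₀.
I₂ = I₁ cos²(98° − 71°) = 0.4826 I₀ · cos²(27°) = 0.3831 I₀.
After rotation:
I₁ = I₀ cos²(111° − 25°) = I₀ cos²(86°) = 0.004866 I₀.
I₂ = I₁ cos²(98° − 111°) = 0.004866 I₀ · cos²(13°) = 0.00462 I₀.
Ratio = 0.00462 / 0.3831 = 0.01206.

I_new/I_old ≈ 0.0121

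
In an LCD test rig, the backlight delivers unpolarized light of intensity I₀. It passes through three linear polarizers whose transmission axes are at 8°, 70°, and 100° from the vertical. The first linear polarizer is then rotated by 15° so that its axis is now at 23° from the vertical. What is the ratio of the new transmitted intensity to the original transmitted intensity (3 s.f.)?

I_new/I_old ≈ 2.11

Before rotation:
Unpolarized light through the first polarizer → I₁ = ½ I₀, now polarized at 8°.
I₂ = I₁ cos²(70° − 8°) = 0.5 I₀ · cos²(62°) = 0.1102 I₀.
I₃ = I₂ cos²(100° − 70°) = 0.1102 I₀ · cos²(30°) = 0.08265 I₀.
After rotation:
Unpolarized light through the first polarizer → I₁ = ½ I₀, now polarized at 23°.
I₂ = I₁ cos²(70° − 23°) = 0.5 I₀ · cos²(47°) = 0.2326 I₀.
I₃ = I₂ cos²(100° − 70°) = 0.2326 I₀ · cos²(30°) = 0.1744 I₀.
Ratio = 0.1744 / 0.08265 = 2.11.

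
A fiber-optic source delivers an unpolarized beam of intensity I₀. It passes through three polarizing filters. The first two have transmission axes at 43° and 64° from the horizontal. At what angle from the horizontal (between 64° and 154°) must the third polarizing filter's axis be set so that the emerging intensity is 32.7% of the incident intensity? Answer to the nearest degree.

θ ≈ 94°

Unpolarized light through the first polarizer → I₁ = ½ I₀, now polarized at 43°.
I₂ = I₁ cos²(64° − 43°) = 0.5 I₀ · cos²(21°) = 0.4358 I₀.
Need I₃/I₀ = 0.327, so cos²(θ − 64°) = 0.327 / 0.4358 = 0.7504.
θ − 64° = arccos(√0.7504) = 30.0°, giving θ ≈ 64 + 30.0 = 94.0°.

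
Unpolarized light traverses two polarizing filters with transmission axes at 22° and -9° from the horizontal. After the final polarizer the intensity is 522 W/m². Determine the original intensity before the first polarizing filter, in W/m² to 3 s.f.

I₀ ≈ 1420 W/m²

Unpolarized light through the first polarizer → I₁ = ½ I₀, now polarized at 22°.
I₂ = I₁ cos²(-9° − 22°) = 0.5 I₀ · cos²(31°) = 0.3674 I₀.
So 522 W/m² = 0.3674 I₀, giving I₀ = 522/0.3674 = 1421 W/m².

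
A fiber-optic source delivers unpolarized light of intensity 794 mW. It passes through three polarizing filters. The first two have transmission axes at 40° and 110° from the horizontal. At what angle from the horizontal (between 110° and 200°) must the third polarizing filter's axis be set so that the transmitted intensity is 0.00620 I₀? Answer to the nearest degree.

θ ≈ 181°

Unpolarized light through the first polarizer → I₁ = ½ I₀, now polarized at 40°.
I₂ = I₁ cos²(110° − 40°) = 0.5 I₀ · cos²(70°) = 0.05849 I₀.
Need I₃/I₀ = 0.0062, so cos²(θ − 110°) = 0.0062 / 0.05849 = 0.106.
θ − 110° = arccos(√0.106) = 71.0°, giving θ ≈ 110 + 71.0 = 181.0°.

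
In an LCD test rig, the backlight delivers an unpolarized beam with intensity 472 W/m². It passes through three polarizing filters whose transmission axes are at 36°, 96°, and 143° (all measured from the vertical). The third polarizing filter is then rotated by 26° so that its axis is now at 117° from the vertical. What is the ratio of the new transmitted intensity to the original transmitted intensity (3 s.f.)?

I_new/I_old ≈ 1.87

Before rotation:
Unpolarized light through the first polarizer → I₁ = ½ I₀, now polarized at 36°.
I₂ = I₁ cos²(96° − 36°) = 0.5 I₀ · cos²(60°) = 0.125 I₀.
I₃ = I₂ cos²(143° − 96°) = 0.125 I₀ · cos²(47°) = 0.05814 I₀.
After rotation:
Unpolarized light through the first polarizer → I₁ = ½ I₀, now polarized at 36°.
I₂ = I₁ cos²(96° − 36°) = 0.5 I₀ · cos²(60°) = 0.125 I₀.
I₃ = I₂ cos²(117° − 96°) = 0.125 I₀ · cos²(21°) = 0.1089 I₀.
Ratio = 0.1089 / 0.05814 = 1.874.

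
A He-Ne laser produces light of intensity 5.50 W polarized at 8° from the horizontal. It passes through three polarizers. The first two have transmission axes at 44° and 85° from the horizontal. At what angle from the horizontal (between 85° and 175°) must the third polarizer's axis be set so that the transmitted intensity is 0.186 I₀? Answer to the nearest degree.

θ ≈ 130°

By Malus's law, I₁ = I₀ cos²(44° − 8°) = I₀ cos²(36°) = 0.6545 I₀.
I₂ = I₁ cos²(85° − 44°) = 0.6545 I₀ · cos²(41°) = 0.3728 I₀.
Need I₃/I₀ = 0.186, so cos²(θ − 85°) = 0.186 / 0.3728 = 0.4989.
θ − 85° = arccos(√0.4989) = 45.1°, giving θ ≈ 85 + 45.1 = 130.1°.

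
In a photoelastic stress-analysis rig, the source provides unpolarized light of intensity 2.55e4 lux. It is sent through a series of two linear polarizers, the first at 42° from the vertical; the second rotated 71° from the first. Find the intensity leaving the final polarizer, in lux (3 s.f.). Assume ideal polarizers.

I ≈ 1350 lux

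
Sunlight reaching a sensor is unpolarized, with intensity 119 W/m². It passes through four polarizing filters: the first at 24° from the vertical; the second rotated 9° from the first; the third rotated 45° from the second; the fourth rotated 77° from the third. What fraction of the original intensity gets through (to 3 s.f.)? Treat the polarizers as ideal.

I/I₀ ≈ 0.0123

Unpolarized light through the first polarizer → I₁ = 119 W/m²/2 = 59.5 W/m², polarized at 24°.
I₂ = I₁ · cos²(9°) = 59.5 · 0.9755 = 58.04 W/m².
I₃ = I₂ · cos²(45°) = 58.04 · 0.5 = 29.02 W/m².
I₄ = I₃ · cos²(77°) = 29.02 · 0.0506 = 1.469 W/m².
Transmitted fraction = 0.01234.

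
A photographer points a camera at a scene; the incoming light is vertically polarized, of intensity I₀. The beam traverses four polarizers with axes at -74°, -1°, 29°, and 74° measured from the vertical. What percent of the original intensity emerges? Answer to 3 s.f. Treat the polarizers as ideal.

By Malus's law, I₁ = I₀ cos²(-74° − 0°) = I₀ cos²(74°) = 0.07598 I₀.
I₂ = I₁ cos²(-1° + 74°) = 0.07598 I₀ · cos²(73°) = 0.006495 I₀.
I₃ = I₂ cos²(29° + 1°) = 0.006495 I₀ · cos²(30°) = 0.004871 I₀.
I₄ = I₃ cos²(74° − 29°) = 0.004871 I₀ · cos²(45°) = 0.002435 I₀.
That is 0.2435% of the incident intensity.

≈ 0.244%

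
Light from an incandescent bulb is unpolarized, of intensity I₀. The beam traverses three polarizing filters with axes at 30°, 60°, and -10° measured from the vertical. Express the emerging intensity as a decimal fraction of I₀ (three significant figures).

Unpolarized light through the first polarizer → I₁ = ½ I₀, now polarized at 30°.
I₂ = I₁ cos²(60° − 30°) = 0.5 I₀ · cos²(30°) = 0.375 I₀.
I₃ = I₂ cos²(-10° − 60°) = 0.375 I₀ · cos²(70°) = 0.04387 I₀.
Transmitted fraction = 0.04387.

≈ 0.0439 I₀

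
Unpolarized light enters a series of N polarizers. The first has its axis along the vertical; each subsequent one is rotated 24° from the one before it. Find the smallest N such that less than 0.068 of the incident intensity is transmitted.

N = 13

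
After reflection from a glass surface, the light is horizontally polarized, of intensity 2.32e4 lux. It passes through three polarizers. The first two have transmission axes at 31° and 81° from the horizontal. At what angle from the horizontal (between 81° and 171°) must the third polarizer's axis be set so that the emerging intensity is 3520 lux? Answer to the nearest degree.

θ ≈ 126°

I₁ = I₀ cos²(31° − 0°) = I₀ cos²(31°) = 0.7347 I₀.
I₂ = I₁ cos²(81° − 31°) = 0.7347 I₀ · cos²(50°) = 0.3036 I₀.
Target fraction: 3520 / 2.32e4 lux = 0.1517 of I₀.
Need I₃/I₀ = 0.1517, so cos²(θ − 81°) = 0.1517 / 0.3036 = 0.4998.
θ − 81° = arccos(√0.4998) = 45.0°, giving θ ≈ 81 + 45.0 = 126.0°.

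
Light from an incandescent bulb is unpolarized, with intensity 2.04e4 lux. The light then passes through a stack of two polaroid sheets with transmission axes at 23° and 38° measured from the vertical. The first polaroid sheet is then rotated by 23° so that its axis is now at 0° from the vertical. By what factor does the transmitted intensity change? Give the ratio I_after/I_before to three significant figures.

Before rotation:
Unpolarized light through the first polarizer → I₁ = ½ I₀, now polarized at 23°.
I₂ = I₁ cos²(38° − 23°) = 0.5 I₀ · cos²(15°) = 0.4665 I₀.
After rotation:
Unpolarized light through the first polarizer → I₁ = ½ I₀, now polarized at 0°.
I₂ = I₁ cos²(38° − 0°) = 0.5 I₀ · cos²(38°) = 0.3105 I₀.
Ratio = 0.3105 / 0.4665 = 0.6655.

I_new/I_old ≈ 0.666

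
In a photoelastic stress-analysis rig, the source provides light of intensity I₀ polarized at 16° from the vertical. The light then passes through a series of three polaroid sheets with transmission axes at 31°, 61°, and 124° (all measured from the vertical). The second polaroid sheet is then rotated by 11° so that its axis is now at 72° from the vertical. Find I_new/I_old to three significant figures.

Before rotation:
By Malus's law, I₁ = I₀ cos²(31° − 16°) = I₀ cos²(15°) = 0.933 I₀.
I₂ = I₁ cos²(61° − 31°) = 0.933 I₀ · cos²(30°) = 0.6998 I₀.
I₃ = I₂ cos²(124° − 61°) = 0.6998 I₀ · cos²(63°) = 0.1442 I₀.
After rotation:
I₁ = I₀ cos²(31° − 16°) = I₀ cos²(15°) = 0.933 I₀.
I₂ = I₁ cos²(72° − 31°) = 0.933 I₀ · cos²(41°) = 0.5314 I₀.
I₃ = I₂ cos²(124° − 72°) = 0.5314 I₀ · cos²(52°) = 0.2014 I₀.
Ratio = 0.2014 / 0.1442 = 1.397.

I_new/I_old ≈ 1.40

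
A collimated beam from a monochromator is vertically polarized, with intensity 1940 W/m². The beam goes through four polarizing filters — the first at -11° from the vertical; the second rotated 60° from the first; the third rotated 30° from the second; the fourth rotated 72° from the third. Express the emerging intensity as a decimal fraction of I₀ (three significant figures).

I/I₀ ≈ 0.0173

I₁ = 1940 W/m² · cos²(11°) = 1869 W/m².
I₂ = I₁ · cos²(60°) = 1869 · 0.25 = 467.3 W/m².
I₃ = I₂ · cos²(30°) = 467.3 · 0.75 = 350.5 W/m².
I₄ = I₃ · cos²(72°) = 350.5 · 0.09549 = 33.47 W/m².
Transmitted fraction = 0.01725.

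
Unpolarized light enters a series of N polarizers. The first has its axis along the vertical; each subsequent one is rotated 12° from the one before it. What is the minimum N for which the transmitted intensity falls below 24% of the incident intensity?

N = 18

First polarizer halves the unpolarized light: factor 1/2.
Each further stage multiplies by cos²(12°) = 0.9568.
After N polarizers: T = 0.5·0.9568^(N−1). Require T < 0.24 ⇒ N−1 > ln(0.24/0.5)/ln(0.9568) = 16.61, so N−1 ≥ 17 and N = 18.
Check: N=18 gives T = 0.2359 < 0.24; N=17 gives T = 0.2466.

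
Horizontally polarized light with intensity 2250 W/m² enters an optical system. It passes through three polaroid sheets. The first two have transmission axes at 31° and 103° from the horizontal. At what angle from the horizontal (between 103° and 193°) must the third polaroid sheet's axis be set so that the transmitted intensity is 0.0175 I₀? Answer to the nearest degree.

I₁ = I₀ cos²(31° − 0°) = I₀ cos²(31°) = 0.7347 I₀.
I₂ = I₁ cos²(103° − 31°) = 0.7347 I₀ · cos²(72°) = 0.07016 I₀.
Need I₃/I₀ = 0.0175, so cos²(θ − 103°) = 0.0175 / 0.07016 = 0.2494.
θ − 103° = arccos(√0.2494) = 60.0°, giving θ ≈ 103 + 60.0 = 163.0°.

θ ≈ 163°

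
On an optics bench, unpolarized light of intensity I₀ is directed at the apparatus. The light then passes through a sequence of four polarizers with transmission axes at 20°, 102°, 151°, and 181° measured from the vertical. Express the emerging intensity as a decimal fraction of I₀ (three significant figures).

≈ 0.00313 I₀

Unpolarized light through the first polarizer → I₁ = ½ I₀, now polarized at 20°.
I₂ = I₁ cos²(102° − 20°) = 0.5 I₀ · cos²(82°) = 0.009685 I₀.
I₃ = I₂ cos²(151° − 102°) = 0.009685 I₀ · cos²(49°) = 0.004168 I₀.
I₄ = I₃ cos²(181° − 151°) = 0.004168 I₀ · cos²(30°) = 0.003126 I₀.
Transmitted fraction = 0.003126.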